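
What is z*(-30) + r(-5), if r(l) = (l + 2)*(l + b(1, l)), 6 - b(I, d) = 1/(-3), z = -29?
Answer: 866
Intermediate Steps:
b(I, d) = 19/3 (b(I, d) = 6 - 1/(-3) = 6 - (-1)/3 = 6 - 1*(-⅓) = 6 + ⅓ = 19/3)
r(l) = (2 + l)*(19/3 + l) (r(l) = (l + 2)*(l + 19/3) = (2 + l)*(19/3 + l))
z*(-30) + r(-5) = -29*(-30) + (38/3 + (-5)² + (25/3)*(-5)) = 870 + (38/3 + 25 - 125/3) = 870 - 4 = 866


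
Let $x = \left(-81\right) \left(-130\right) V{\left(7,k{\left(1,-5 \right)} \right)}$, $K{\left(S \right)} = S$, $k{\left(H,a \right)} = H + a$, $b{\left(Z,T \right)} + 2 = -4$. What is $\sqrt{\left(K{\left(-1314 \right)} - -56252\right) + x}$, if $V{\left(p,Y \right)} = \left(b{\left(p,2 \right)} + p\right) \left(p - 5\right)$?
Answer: $\sqrt{75998} \approx 275.68$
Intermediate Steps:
$b{\left(Z,T \right)} = -6$ ($b{\left(Z,T \right)} = -2 - 4 = -6$)
$V{\left(p,Y \right)} = \left(-6 + p\right) \left(-5 + p\right)$ ($V{\left(p,Y \right)} = \left(-6 + p\right) \left(p - 5\right) = \left(-6 + p\right) \left(-5 + p\right)$)
$x = 21060$ ($x = \left(-81\right) \left(-130\right) \left(30 + 7^{2} - 77\right) = 10530 \left(30 + 49 - 77\right) = 10530 \cdot 2 = 21060$)
$\sqrt{\left(K{\left(-1314 \right)} - -56252\right) + x} = \sqrt{\left(-1314 - -56252\right) + 21060} = \sqrt{\left(-1314 + 56252\right) + 21060} = \sqrt{54938 + 21060} = \sqrt{75998}$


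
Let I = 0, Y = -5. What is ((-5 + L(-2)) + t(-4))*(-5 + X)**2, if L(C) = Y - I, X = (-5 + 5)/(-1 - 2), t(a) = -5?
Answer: -375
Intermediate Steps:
X = 0 (X = 0/(-3) = 0*(-1/3) = 0)
L(C) = -5 (L(C) = -5 - 1*0 = -5 + 0 = -5)
((-5 + L(-2)) + t(-4))*(-5 + X)**2 = ((-5 - 5) - 5)*(-5 + 0)**2 = (-10 - 5)*(-5)**2 = -15*25 = -375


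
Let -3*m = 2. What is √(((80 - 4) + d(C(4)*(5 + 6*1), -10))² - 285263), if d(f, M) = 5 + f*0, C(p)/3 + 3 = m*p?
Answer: I*√278702 ≈ 527.92*I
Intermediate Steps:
m = -⅔ (m = -⅓*2 = -⅔ ≈ -0.66667)
C(p) = -9 - 2*p (C(p) = -9 + 3*(-2*p/3) = -9 - 2*p)
d(f, M) = 5 (d(f, M) = 5 + 0 = 5)
√(((80 - 4) + d(C(4)*(5 + 6*1), -10))² - 285263) = √(((80 - 4) + 5)² - 285263) = √((76 + 5)² - 285263) = √(81² - 285263) = √(6561 - 285263) = √(-278702) = I*√278702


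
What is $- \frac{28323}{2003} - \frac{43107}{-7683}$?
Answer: $- \frac{43754096}{5129683} \approx -8.5296$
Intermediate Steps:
$- \frac{28323}{2003} - \frac{43107}{-7683} = \left(-28323\right) \frac{1}{2003} - - \frac{14369}{2561} = - \frac{28323}{2003} + \frac{14369}{2561} = - \frac{43754096}{5129683}$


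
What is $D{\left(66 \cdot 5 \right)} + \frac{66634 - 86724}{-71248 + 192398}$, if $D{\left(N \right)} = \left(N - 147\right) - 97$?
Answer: $\frac{1039881}{12115} \approx 85.834$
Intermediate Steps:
$D{\left(N \right)} = -244 + N$ ($D{\left(N \right)} = \left(-147 + N\right) - 97 = -244 + N$)
$D{\left(66 \cdot 5 \right)} + \frac{66634 - 86724}{-71248 + 192398} = \left(-244 + 66 \cdot 5\right) + \frac{66634 - 86724}{-71248 + 192398} = \left(-244 + 330\right) - \frac{20090}{121150} = 86 - \frac{2009}{12115} = \frac{1039881}{12115}$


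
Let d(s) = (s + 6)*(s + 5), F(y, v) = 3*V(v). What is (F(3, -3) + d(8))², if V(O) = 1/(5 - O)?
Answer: 2128681/64 ≈ 33261.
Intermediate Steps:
F(y, v) = -3/(-5 + v) (F(y, v) = 3*(-1/(-5 + v)) = -3/(-5 + v))
d(s) = (5 + s)*(6 + s) (d(s) = (6 + s)*(5 + s) = (5 + s)*(6 + s))
(F(3, -3) + d(8))² = (-3/(-5 - 3) + (30 + 8² + 11*8))² = (-3/(-8) + (30 + 64 + 88))² = (-3*(-⅛) + 182)² = (3/8 + 182)² = (1459/8)² = 2128681/64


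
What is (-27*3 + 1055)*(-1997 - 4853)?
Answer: -6671900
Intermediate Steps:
(-27*3 + 1055)*(-1997 - 4853) = (-81 + 1055)*(-6850) = 974*(-6850) = -6671900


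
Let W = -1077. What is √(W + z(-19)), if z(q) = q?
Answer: 2*I*√274 ≈ 33.106*I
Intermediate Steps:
√(W + z(-19)) = √(-1077 - 19) = √(-1096) = 2*I*√274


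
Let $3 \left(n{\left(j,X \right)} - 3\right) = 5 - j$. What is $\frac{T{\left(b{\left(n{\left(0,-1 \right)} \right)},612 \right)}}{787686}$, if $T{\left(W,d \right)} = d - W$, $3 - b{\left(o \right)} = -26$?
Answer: $\frac{11}{14862} \approx 0.00074014$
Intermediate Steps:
$n{\left(j,X \right)} = \frac{14}{3} - \frac{j}{3}$ ($n{\left(j,X \right)} = 3 + \frac{5 - j}{3} = 3 - \left(- \frac{5}{3} + \frac{j}{3}\right) = \frac{14}{3} - \frac{j}{3}$)
$b{\left(o \right)} = 29$ ($b{\left(o \right)} = 3 - -26 = 3 + 26 = 29$)
$\frac{T{\left(b{\left(n{\left(0,-1 \right)} \right)},612 \right)}}{787686} = \frac{612 - 29}{787686} = \left(612 - 29\right) \frac{1}{787686} = 583 \cdot \frac{1}{787686} = \frac{11}{14862}$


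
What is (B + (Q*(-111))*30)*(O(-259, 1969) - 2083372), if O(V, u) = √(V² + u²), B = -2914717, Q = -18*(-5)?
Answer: 6696826374124 - 3214417*√3944042 ≈ 6.6904e+12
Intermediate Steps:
Q = 90
(B + (Q*(-111))*30)*(O(-259, 1969) - 2083372) = (-2914717 + (90*(-111))*30)*(√((-259)² + 1969²) - 2083372) = (-2914717 - 9990*30)*(√(67081 + 3876961) - 2083372) = (-2914717 - 299700)*(√3944042 - 2083372) = -3214417*(-2083372 + √3944042) = 6696826374124 - 3214417*√3944042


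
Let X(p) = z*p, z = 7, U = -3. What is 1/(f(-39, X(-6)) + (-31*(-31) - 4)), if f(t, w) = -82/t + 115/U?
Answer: 13/11970 ≈ 0.0010860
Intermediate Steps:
X(p) = 7*p
f(t, w) = -115/3 - 82/t (f(t, w) = -82/t + 115/(-3) = -82/t + 115*(-1/3) = -82/t - 115/3 = -115/3 - 82/t)
1/(f(-39, X(-6)) + (-31*(-31) - 4)) = 1/((-115/3 - 82/(-39)) + (-31*(-31) - 4)) = 1/((-115/3 - 82*(-1/39)) + (961 - 4)) = 1/((-115/3 + 82/39) + 957) = 1/(-471/13 + 957) = 1/(11970/13) = 13/11970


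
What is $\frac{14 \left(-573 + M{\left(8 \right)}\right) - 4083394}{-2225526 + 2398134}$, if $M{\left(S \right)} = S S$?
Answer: $- \frac{511315}{21576} \approx -23.698$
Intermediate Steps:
$M{\left(S \right)} = S^{2}$
$\frac{14 \left(-573 + M{\left(8 \right)}\right) - 4083394}{-2225526 + 2398134} = \frac{14 \left(-573 + 8^{2}\right) - 4083394}{-2225526 + 2398134} = \frac{14 \left(-573 + 64\right) - 4083394}{172608} = \left(14 \left(-509\right) - 4083394\right) \frac{1}{172608} = \left(-7126 - 4083394\right) \frac{1}{172608} = \left(-4090520\right) \frac{1}{172608} = - \frac{511315}{21576}$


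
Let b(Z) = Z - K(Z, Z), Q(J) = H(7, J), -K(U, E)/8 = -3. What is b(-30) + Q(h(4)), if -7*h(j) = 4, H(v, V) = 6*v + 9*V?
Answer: -120/7 ≈ -17.143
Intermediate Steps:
h(j) = -4/7 (h(j) = -⅐*4 = -4/7)
K(U, E) = 24 (K(U, E) = -8*(-3) = 24)
Q(J) = 42 + 9*J (Q(J) = 6*7 + 9*J = 42 + 9*J)
b(Z) = -24 + Z (b(Z) = Z - 1*24 = Z - 24 = -24 + Z)
b(-30) + Q(h(4)) = (-24 - 30) + (42 + 9*(-4/7)) = -54 + (42 - 36/7) = -54 + 258/7 = -120/7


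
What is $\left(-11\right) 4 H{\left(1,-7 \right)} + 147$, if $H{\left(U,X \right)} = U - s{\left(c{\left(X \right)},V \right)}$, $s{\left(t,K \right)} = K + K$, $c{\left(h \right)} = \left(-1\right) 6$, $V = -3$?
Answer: $-161$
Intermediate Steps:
$c{\left(h \right)} = -6$
$s{\left(t,K \right)} = 2 K$
$H{\left(U,X \right)} = 6 + U$ ($H{\left(U,X \right)} = U - 2 \left(-3\right) = U - -6 = U + 6 = 6 + U$)
$\left(-11\right) 4 H{\left(1,-7 \right)} + 147 = \left(-11\right) 4 \left(6 + 1\right) + 147 = \left(-44\right) 7 + 147 = -308 + 147 = -161$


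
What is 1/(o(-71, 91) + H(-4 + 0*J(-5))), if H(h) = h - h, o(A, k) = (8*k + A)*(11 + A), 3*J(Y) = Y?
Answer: -1/39420 ≈ -2.5368e-5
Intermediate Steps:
J(Y) = Y/3
o(A, k) = (11 + A)*(A + 8*k) (o(A, k) = (A + 8*k)*(11 + A) = (11 + A)*(A + 8*k))
H(h) = 0
1/(o(-71, 91) + H(-4 + 0*J(-5))) = 1/(((-71)**2 + 11*(-71) + 88*91 + 8*(-71)*91) + 0) = 1/((5041 - 781 + 8008 - 51688) + 0) = 1/(-39420 + 0) = 1/(-39420) = -1/39420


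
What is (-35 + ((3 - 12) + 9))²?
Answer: 1225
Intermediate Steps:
(-35 + ((3 - 12) + 9))² = (-35 + (-9 + 9))² = (-35 + 0)² = (-35)² = 1225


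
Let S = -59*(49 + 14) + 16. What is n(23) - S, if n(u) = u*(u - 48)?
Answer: 3126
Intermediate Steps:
n(u) = u*(-48 + u)
S = -3701 (S = -59*63 + 16 = -3717 + 16 = -3701)
n(23) - S = 23*(-48 + 23) - 1*(-3701) = 23*(-25) + 3701 = -575 + 3701 = 3126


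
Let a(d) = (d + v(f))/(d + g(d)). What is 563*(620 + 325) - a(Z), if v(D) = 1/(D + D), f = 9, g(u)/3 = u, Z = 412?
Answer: 15782278823/29664 ≈ 5.3204e+5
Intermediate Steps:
g(u) = 3*u
v(D) = 1/(2*D)
a(d) = (1/18 + d)/(4*d) (a(d) = (d + (½)/9)/(d + 3*d) = (d + (½)*(⅑))/((4*d)) = (d + 1/18)*(1/(4*d)) = (1/18 + d)*(1/(4*d)) = (1/18 + d)/(4*d))
563*(620 + 325) - a(Z) = 563*(620 + 325) - (1 + 18*412)/(72*412) = 563*945 - (1 + 7416)/(72*412) = 532035 - 7417/(72*412) = 532035 - 1*7417/29664 = 532035 - 7417/29664 = 15782278823/29664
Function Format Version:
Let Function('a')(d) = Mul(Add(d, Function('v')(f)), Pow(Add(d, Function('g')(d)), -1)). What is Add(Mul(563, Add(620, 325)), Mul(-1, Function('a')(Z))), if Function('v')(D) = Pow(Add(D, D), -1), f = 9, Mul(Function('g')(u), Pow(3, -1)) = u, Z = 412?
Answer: Rational(15782278823, 29664) ≈ 5.3204e+5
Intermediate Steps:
Function('g')(u) = Mul(3, u)
Function('v')(D) = Mul(Rational(1, 2), Pow(D, -1)) (Function('v')(D) = Pow(Mul(2, D), -1) = Mul(Rational(1, 2), Pow(D, -1)))
Function('a')(d) = Mul(Rational(1, 4), Pow(d, -1), Add(Rational(1, 18), d)) (Function('a')(d) = Mul(Add(d, Mul(Rational(1, 2), Pow(9, -1))), Pow(Add(d, Mul(3, d)), -1)) = Mul(Add(d, Mul(Rational(1, 2), Rational(1, 9))), Pow(Mul(4, d), -1)) = Mul(Add(d, Rational(1, 18)), Mul(Rational(1, 4), Pow(d, -1))) = Mul(Add(Rational(1, 18), d), Mul(Rational(1, 4), Pow(d, -1))) = Mul(Rational(1, 4), Pow(d, -1), Add(Rational(1, 18), d)))
Add(Mul(563, Add(620, 325)), Mul(-1, Function('a')(Z))) = Add(Mul(563, Add(620, 325)), Mul(-1, Mul(Rational(1, 72), Pow(412, -1), Add(1, Mul(18, 412))))) = Add(Mul(563, 945), Mul(-1, Mul(Rational(1, 72), Rational(1, 412), Add(1, 7416)))) = Add(532035, Mul(-1, Mul(Rational(1, 72), Rational(1, 412), 7417))) = Add(532035, Mul(-1, Rational(7417, 29664))) = Add(532035, Rational(-7417, 29664)) = Rational(15782278823, 29664)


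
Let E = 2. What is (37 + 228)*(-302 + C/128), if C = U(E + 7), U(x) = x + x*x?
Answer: -5109995/64 ≈ -79844.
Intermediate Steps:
U(x) = x + x²
C = 90 (C = (2 + 7)*(1 + (2 + 7)) = 9*(1 + 9) = 9*10 = 90)
(37 + 228)*(-302 + C/128) = (37 + 228)*(-302 + 90/128) = 265*(-302 + 90*(1/128)) = 265*(-302 + 45/64) = 265*(-19283/64) = -5109995/64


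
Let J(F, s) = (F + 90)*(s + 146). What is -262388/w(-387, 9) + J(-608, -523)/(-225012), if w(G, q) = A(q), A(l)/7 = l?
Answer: -1406017897/337518 ≈ -4165.8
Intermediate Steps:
A(l) = 7*l
J(F, s) = (90 + F)*(146 + s)
w(G, q) = 7*q
-262388/w(-387, 9) + J(-608, -523)/(-225012) = -262388/(7*9) + (13140 + 90*(-523) + 146*(-608) - 608*(-523))/(-225012) = -262388/63 + (13140 - 47070 - 88768 + 317984)*(-1/225012) = -262388*1/63 + 195286*(-1/225012) = -37484/9 - 97643/112506 = -1406017897/337518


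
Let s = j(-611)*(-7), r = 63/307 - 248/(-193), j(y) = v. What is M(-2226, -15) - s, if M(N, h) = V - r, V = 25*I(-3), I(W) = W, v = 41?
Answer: 12472917/59251 ≈ 210.51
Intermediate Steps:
j(y) = 41
r = 88295/59251 (r = 63*(1/307) - 248*(-1/193) = 63/307 + 248/193 = 88295/59251 ≈ 1.4902)
V = -75 (V = 25*(-3) = -75)
M(N, h) = -4532120/59251 (M(N, h) = -75 - 1*88295/59251 = -75 - 88295/59251 = -4532120/59251)
s = -287 (s = 41*(-7) = -287)
M(-2226, -15) - s = -4532120/59251 - 1*(-287) = -4532120/59251 + 287 = 12472917/59251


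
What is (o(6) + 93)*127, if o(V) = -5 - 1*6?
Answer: 10414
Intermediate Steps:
o(V) = -11 (o(V) = -5 - 6 = -11)
(o(6) + 93)*127 = (-11 + 93)*127 = 82*127 = 10414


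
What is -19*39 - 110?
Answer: -851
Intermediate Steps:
-19*39 - 110 = -741 - 110 = -851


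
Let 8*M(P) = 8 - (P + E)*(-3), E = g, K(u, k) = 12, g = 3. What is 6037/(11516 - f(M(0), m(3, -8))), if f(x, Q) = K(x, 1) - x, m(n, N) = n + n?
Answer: 48296/92049 ≈ 0.52468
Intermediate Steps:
m(n, N) = 2*n
E = 3
M(P) = 17/8 + 3*P/8 (M(P) = (8 - (P + 3)*(-3))/8 = (8 - (3 + P)*(-3))/8 = (8 - (-9 - 3*P))/8 = (8 + (9 + 3*P))/8 = (17 + 3*P)/8 = 17/8 + 3*P/8)
f(x, Q) = 12 - x
6037/(11516 - f(M(0), m(3, -8))) = 6037/(11516 - (12 - (17/8 + (3/8)*0))) = 6037/(11516 - (12 - (17/8 + 0))) = 6037/(11516 - (12 - 1*17/8)) = 6037/(11516 - (12 - 17/8)) = 6037/(11516 - 1*79/8) = 6037/(11516 - 79/8) = 6037/(92049/8) = 6037*(8/92049) = 48296/92049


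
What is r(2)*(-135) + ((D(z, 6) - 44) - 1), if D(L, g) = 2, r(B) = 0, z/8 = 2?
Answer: -43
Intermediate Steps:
z = 16 (z = 8*2 = 16)
r(2)*(-135) + ((D(z, 6) - 44) - 1) = 0*(-135) + ((2 - 44) - 1) = 0 + (-42 - 1) = 0 - 43 = -43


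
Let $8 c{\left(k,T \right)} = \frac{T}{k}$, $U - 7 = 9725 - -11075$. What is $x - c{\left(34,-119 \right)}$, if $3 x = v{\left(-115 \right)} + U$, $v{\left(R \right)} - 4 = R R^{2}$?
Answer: $- \frac{24001003}{48} \approx -5.0002 \cdot 10^{5}$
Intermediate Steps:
$v{\left(R \right)} = 4 + R^{3}$ ($v{\left(R \right)} = 4 + R R^{2} = 4 + R^{3}$)
$U = 20807$ ($U = 7 + \left(9725 - -11075\right) = 7 + \left(9725 + 11075\right) = 7 + 20800 = 20807$)
$c{\left(k,T \right)} = \frac{T}{8 k}$ ($c{\left(k,T \right)} = \frac{T \frac{1}{k}}{8} = \frac{T}{8 k}$)
$x = - \frac{1500064}{3}$ ($x = \frac{\left(4 + \left(-115\right)^{3}\right) + 20807}{3} = \frac{\left(4 - 1520875\right) + 20807}{3} = \frac{-1520871 + 20807}{3} = \frac{1}{3} \left(-1500064\right) = - \frac{1500064}{3} \approx -5.0002 \cdot 10^{5}$)
$x - c{\left(34,-119 \right)} = - \frac{1500064}{3} - \frac{1}{8} \left(-119\right) \frac{1}{34} = - \frac{1500064}{3} - - \frac{7}{16} = - \frac{1500064}{3} + \frac{7}{16} = - \frac{24001003}{48}$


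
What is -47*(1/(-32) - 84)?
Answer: 126383/32 ≈ 3949.5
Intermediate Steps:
-47*(1/(-32) - 84) = -47*(-1/32 - 84) = -47*(-2689/32) = 126383/32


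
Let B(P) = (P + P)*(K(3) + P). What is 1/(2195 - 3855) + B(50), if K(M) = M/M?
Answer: 8465999/1660 ≈ 5100.0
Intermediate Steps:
K(M) = 1
B(P) = 2*P*(1 + P) (B(P) = (P + P)*(1 + P) = (2*P)*(1 + P) = 2*P*(1 + P))
1/(2195 - 3855) + B(50) = 1/(2195 - 3855) + 2*50*(1 + 50) = 1/(-1660) + 2*50*51 = -1/1660 + 5100 = 8465999/1660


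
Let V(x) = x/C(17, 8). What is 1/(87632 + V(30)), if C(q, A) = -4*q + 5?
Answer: 21/1840262 ≈ 1.1411e-5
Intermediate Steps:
C(q, A) = 5 - 4*q
V(x) = -x/63 (V(x) = x/(5 - 4*17) = x/(5 - 68) = x/(-63) = x*(-1/63) = -x/63)
1/(87632 + V(30)) = 1/(87632 - 1/63*30) = 1/(87632 - 10/21) = 1/(1840262/21) = 21/1840262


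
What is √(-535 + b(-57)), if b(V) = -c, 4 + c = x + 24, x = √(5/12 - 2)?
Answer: √(-19980 - 6*I*√57)/6 ≈ 0.026706 - 23.558*I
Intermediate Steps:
x = I*√57/6 (x = √(5*(1/12) - 2) = √(5/12 - 2) = √(-19/12) = I*√57/6 ≈ 1.2583*I)
c = 20 + I*√57/6 (c = -4 + (I*√57/6 + 24) = -4 + (24 + I*√57/6) = 20 + I*√57/6 ≈ 20.0 + 1.2583*I)
b(V) = -20 - I*√57/6 (b(V) = -(20 + I*√57/6) = -20 - I*√57/6)
√(-535 + b(-57)) = √(-535 + (-20 - I*√57/6)) = √(-555 - I*√57/6)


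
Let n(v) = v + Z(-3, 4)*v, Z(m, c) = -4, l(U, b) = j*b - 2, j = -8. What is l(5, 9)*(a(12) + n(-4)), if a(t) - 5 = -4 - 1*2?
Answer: -814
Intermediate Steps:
l(U, b) = -2 - 8*b (l(U, b) = -8*b - 2 = -2 - 8*b)
a(t) = -1 (a(t) = 5 + (-4 - 1*2) = 5 + (-4 - 2) = 5 - 6 = -1)
n(v) = -3*v (n(v) = v - 4*v = -3*v)
l(5, 9)*(a(12) + n(-4)) = (-2 - 8*9)*(-1 - 3*(-4)) = (-2 - 72)*(-1 + 12) = -74*11 = -814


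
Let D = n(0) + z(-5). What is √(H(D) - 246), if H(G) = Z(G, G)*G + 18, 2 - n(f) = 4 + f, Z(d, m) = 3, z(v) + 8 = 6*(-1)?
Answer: 2*I*√69 ≈ 16.613*I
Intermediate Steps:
z(v) = -14 (z(v) = -8 + 6*(-1) = -8 - 6 = -14)
n(f) = -2 - f (n(f) = 2 - (4 + f) = 2 + (-4 - f) = -2 - f)
D = -16 (D = (-2 - 1*0) - 14 = (-2 + 0) - 14 = -2 - 14 = -16)
H(G) = 18 + 3*G (H(G) = 3*G + 18 = 18 + 3*G)
√(H(D) - 246) = √((18 + 3*(-16)) - 246) = √((18 - 48) - 246) = √(-30 - 246) = √(-276) = 2*I*√69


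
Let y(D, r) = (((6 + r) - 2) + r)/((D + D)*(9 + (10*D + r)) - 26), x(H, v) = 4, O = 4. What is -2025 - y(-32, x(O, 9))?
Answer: -19867281/9811 ≈ -2025.0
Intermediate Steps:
y(D, r) = (4 + 2*r)/(-26 + 2*D*(9 + r + 10*D)) (y(D, r) = ((4 + r) + r)/((2*D)*(9 + (r + 10*D)) - 26) = (4 + 2*r)/((2*D)*(9 + r + 10*D) - 26) = (4 + 2*r)/(2*D*(9 + r + 10*D) - 26) = (4 + 2*r)/(-26 + 2*D*(9 + r + 10*D)))
-2025 - y(-32, x(O, 9)) = -2025 - (2 + 4)/(-13 + 9*(-32) + 10*(-32)² - 32*4) = -2025 - 6/(-13 - 288 + 10*1024 - 128) = -2025 - 6/(-13 - 288 + 10240 - 128) = -2025 - 6/9811 = -19867281/9811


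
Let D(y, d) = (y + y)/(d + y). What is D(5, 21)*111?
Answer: 555/13 ≈ 42.692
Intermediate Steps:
D(y, d) = 2*y/(d + y) (D(y, d) = (2*y)/(d + y) = 2*y/(d + y))
D(5, 21)*111 = (2*5/(21 + 5))*111 = (2*5/26)*111 = (2*5*(1/26))*111 = (5/13)*111 = 555/13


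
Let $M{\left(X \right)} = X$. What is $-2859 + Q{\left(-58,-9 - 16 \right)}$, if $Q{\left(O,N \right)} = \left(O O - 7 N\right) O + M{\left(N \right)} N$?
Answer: $-207496$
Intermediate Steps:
$Q{\left(O,N \right)} = N^{2} + O \left(O^{2} - 7 N\right)$ ($Q{\left(O,N \right)} = \left(O O - 7 N\right) O + N N = \left(O^{2} - 7 N\right) O + N^{2} = O \left(O^{2} - 7 N\right) + N^{2} = N^{2} + O \left(O^{2} - 7 N\right)$)
$-2859 + Q{\left(-58,-9 - 16 \right)} = -2859 + \left(\left(-9 - 16\right)^{2} + \left(-58\right)^{3} - 7 \left(-9 - 16\right) \left(-58\right)\right) = -2859 - \left(195112 - \left(-9 - 16\right)^{2} + 7 \left(-9 - 16\right) \left(-58\right)\right) = -2859 - \left(195112 - 625 + 10150\right) = -2859 - 204637 = -207496$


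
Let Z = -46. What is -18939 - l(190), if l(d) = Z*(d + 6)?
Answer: -9923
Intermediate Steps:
l(d) = -276 - 46*d (l(d) = -46*(d + 6) = -46*(6 + d) = -276 - 46*d)
-18939 - l(190) = -18939 - (-276 - 46*190) = -18939 - (-276 - 8740) = -18939 - 1*(-9016) = -18939 + 9016 = -9923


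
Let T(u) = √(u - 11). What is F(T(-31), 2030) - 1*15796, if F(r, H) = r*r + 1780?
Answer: -14058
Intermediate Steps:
T(u) = √(-11 + u)
F(r, H) = 1780 + r² (F(r, H) = r² + 1780 = 1780 + r²)
F(T(-31), 2030) - 1*15796 = (1780 + (√(-11 - 31))²) - 1*15796 = (1780 + (√(-42))²) - 15796 = (1780 + (I*√42)²) - 15796 = (1780 - 42) - 15796 = 1738 - 15796 = -14058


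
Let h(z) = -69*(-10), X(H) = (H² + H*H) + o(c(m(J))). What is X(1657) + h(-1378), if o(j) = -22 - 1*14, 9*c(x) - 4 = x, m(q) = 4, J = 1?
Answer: 5491952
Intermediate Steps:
c(x) = 4/9 + x/9
o(j) = -36 (o(j) = -22 - 14 = -36)
X(H) = -36 + 2*H² (X(H) = (H² + H*H) - 36 = (H² + H²) - 36 = 2*H² - 36 = -36 + 2*H²)
h(z) = 690
X(1657) + h(-1378) = (-36 + 2*1657²) + 690 = (-36 + 2*2745649) + 690 = (-36 + 5491298) + 690 = 5491262 + 690 = 5491952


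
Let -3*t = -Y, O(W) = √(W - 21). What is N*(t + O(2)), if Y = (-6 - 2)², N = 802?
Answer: 51328/3 + 802*I*√19 ≈ 17109.0 + 3495.8*I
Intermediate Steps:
Y = 64 (Y = (-8)² = 64)
O(W) = √(-21 + W)
t = 64/3 (t = -(-1)*64/3 = -⅓*(-64) = 64/3 ≈ 21.333)
N*(t + O(2)) = 802*(64/3 + √(-21 + 2)) = 802*(64/3 + √(-19)) = 802*(64/3 + I*√19) = 51328/3 + 802*I*√19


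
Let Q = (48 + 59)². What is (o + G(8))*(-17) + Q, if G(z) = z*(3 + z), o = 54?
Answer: 9035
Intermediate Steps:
Q = 11449 (Q = 107² = 11449)
(o + G(8))*(-17) + Q = (54 + 8*(3 + 8))*(-17) + 11449 = (54 + 8*11)*(-17) + 11449 = (54 + 88)*(-17) + 11449 = 142*(-17) + 11449 = -2414 + 11449 = 9035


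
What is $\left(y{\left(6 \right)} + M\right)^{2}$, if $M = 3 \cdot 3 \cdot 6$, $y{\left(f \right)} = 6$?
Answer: $3600$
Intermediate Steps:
$M = 54$ ($M = 9 \cdot 6 = 54$)
$\left(y{\left(6 \right)} + M\right)^{2} = \left(6 + 54\right)^{2} = 60^{2} = 3600$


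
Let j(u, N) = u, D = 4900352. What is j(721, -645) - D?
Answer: -4899631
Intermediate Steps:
j(721, -645) - D = 721 - 1*4900352 = 721 - 4900352 = -4899631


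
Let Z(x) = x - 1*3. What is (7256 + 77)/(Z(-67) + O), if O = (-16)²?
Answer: 7333/186 ≈ 39.425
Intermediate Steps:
O = 256
Z(x) = -3 + x (Z(x) = x - 3 = -3 + x)
(7256 + 77)/(Z(-67) + O) = (7256 + 77)/((-3 - 67) + 256) = 7333/(-70 + 256) = 7333/186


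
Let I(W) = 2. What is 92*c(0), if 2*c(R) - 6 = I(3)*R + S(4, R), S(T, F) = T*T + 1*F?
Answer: 1012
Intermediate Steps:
S(T, F) = F + T² (S(T, F) = T² + F = F + T²)
c(R) = 11 + 3*R/2 (c(R) = 3 + (2*R + (R + 4²))/2 = 3 + (2*R + (R + 16))/2 = 3 + (2*R + (16 + R))/2 = 3 + (16 + 3*R)/2 = 3 + (8 + 3*R/2) = 11 + 3*R/2)
92*c(0) = 92*(11 + (3/2)*0) = 92*(11 + 0) = 92*11 = 1012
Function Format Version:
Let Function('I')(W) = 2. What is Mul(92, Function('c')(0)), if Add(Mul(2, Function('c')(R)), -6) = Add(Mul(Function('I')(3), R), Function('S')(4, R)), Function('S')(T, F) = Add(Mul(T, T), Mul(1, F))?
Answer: 1012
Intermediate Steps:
Function('S')(T, F) = Add(F, Pow(T, 2)) (Function('S')(T, F) = Add(Pow(T, 2), F) = Add(F, Pow(T, 2)))
Function('c')(R) = Add(11, Mul(Rational(3, 2), R)) (Function('c')(R) = Add(3, Mul(Rational(1, 2), Add(Mul(2, R), Add(R, Pow(4, 2))))) = Add(3, Mul(Rational(1, 2), Add(Mul(2, R), Add(R, 16)))) = Add(3, Mul(Rational(1, 2), Add(Mul(2, R), Add(16, R)))) = Add(3, Mul(Rational(1, 2), Add(16, Mul(3, R)))) = Add(3, Add(8, Mul(Rational(3, 2), R))) = Add(11, Mul(Rational(3, 2), R)))
Mul(92, Function('c')(0)) = Mul(92, Add(11, Mul(Rational(3, 2), 0))) = Mul(92, Add(11, 0)) = Mul(92, 11) = 1012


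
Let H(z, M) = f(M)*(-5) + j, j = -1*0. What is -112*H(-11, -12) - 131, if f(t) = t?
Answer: -6851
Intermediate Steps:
j = 0
H(z, M) = -5*M (H(z, M) = M*(-5) + 0 = -5*M + 0 = -5*M)
-112*H(-11, -12) - 131 = -(-560)*(-12) - 131 = -112*60 - 131 = -6720 - 131 = -6851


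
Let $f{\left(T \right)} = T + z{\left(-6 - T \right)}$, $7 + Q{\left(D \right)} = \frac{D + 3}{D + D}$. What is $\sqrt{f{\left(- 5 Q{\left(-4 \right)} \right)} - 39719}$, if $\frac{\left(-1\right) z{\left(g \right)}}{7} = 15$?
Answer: $\frac{i \sqrt{636634}}{4} \approx 199.47 i$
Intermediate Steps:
$z{\left(g \right)} = -105$ ($z{\left(g \right)} = \left(-7\right) 15 = -105$)
$Q{\left(D \right)} = -7 + \frac{3 + D}{2 D}$ ($Q{\left(D \right)} = -7 + \frac{D + 3}{D + D} = -7 + \frac{3 + D}{2 D}$)
$f{\left(T \right)} = -105 + T$ ($f{\left(T \right)} = T - 105 = -105 + T$)
$\sqrt{f{\left(- 5 Q{\left(-4 \right)} \right)} - 39719} = \sqrt{\left(-105 - 5 \frac{3 - -52}{2 \left(-4\right)}\right) - 39719} = \sqrt{\left(-105 - 5 \cdot \frac{1}{2} \left(- \frac{1}{4}\right) \left(3 + 52\right)\right) - 39719} = \sqrt{\left(-105 - 5 \cdot \frac{1}{2} \left(- \frac{1}{4}\right) 55\right) - 39719} = \sqrt{\left(-105 - - \frac{275}{8}\right) - 39719} = \sqrt{\left(-105 + \frac{275}{8}\right) - 39719} = \sqrt{- \frac{565}{8} - 39719} = \sqrt{- \frac{318317}{8}} = \frac{i \sqrt{636634}}{4}$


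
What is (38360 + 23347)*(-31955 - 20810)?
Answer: -3255969855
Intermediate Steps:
(38360 + 23347)*(-31955 - 20810) = 61707*(-52765) = -3255969855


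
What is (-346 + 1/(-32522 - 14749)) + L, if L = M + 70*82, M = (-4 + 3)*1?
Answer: 254932502/47271 ≈ 5393.0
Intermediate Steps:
M = -1 (M = -1*1 = -1)
L = 5739 (L = -1 + 70*82 = -1 + 5740 = 5739)
(-346 + 1/(-32522 - 14749)) + L = (-346 + 1/(-32522 - 14749)) + 5739 = (-346 + 1/(-47271)) + 5739 = (-346 - 1/47271) + 5739 = -16355767/47271 + 5739 = 254932502/47271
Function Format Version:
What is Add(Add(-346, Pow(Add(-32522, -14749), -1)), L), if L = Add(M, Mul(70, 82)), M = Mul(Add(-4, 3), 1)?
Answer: Rational(254932502, 47271) ≈ 5393.0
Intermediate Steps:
M = -1 (M = Mul(-1, 1) = -1)
L = 5739 (L = Add(-1, Mul(70, 82)) = Add(-1, 5740) = 5739)
Add(Add(-346, Pow(Add(-32522, -14749), -1)), L) = Add(Add(-346, Pow(Add(-32522, -14749), -1)), 5739) = Add(Add(-346, Pow(-47271, -1)), 5739) = Add(Add(-346, Rational(-1, 47271)), 5739) = Add(Rational(-16355767, 47271), 5739) = Rational(254932502, 47271)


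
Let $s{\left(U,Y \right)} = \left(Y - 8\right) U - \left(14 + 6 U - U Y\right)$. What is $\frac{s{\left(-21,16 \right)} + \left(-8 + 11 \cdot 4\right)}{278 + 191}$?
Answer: $- \frac{356}{469} \approx -0.75906$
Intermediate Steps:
$s{\left(U,Y \right)} = -14 - 6 U + U Y + U \left(-8 + Y\right)$ ($s{\left(U,Y \right)} = \left(-8 + Y\right) U - \left(14 + 6 U - U Y\right) = U \left(-8 + Y\right) - \left(14 + 6 U - U Y\right) = -14 - 6 U + U Y + U \left(-8 + Y\right)$)
$\frac{s{\left(-21,16 \right)} + \left(-8 + 11 \cdot 4\right)}{278 + 191} = \frac{\left(-14 - -294 + 2 \left(-21\right) 16\right) + \left(-8 + 11 \cdot 4\right)}{278 + 191} = \frac{\left(-14 + 294 - 672\right) + \left(-8 + 44\right)}{469} = \left(-392 + 36\right) \frac{1}{469} = \left(-356\right) \frac{1}{469} = - \frac{356}{469}$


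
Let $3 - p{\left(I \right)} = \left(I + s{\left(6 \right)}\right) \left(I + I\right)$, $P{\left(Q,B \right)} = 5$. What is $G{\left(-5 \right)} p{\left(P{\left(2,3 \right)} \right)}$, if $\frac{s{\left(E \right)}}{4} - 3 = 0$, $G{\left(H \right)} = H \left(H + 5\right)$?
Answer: $0$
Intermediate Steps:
$G{\left(H \right)} = H \left(5 + H\right)$
$s{\left(E \right)} = 12$ ($s{\left(E \right)} = 12 + 4 \cdot 0 = 12 + 0 = 12$)
$p{\left(I \right)} = 3 - 2 I \left(12 + I\right)$ ($p{\left(I \right)} = 3 - \left(I + 12\right) \left(I + I\right) = 3 - \left(12 + I\right) 2 I = 3 - 2 I \left(12 + I\right)$)
$G{\left(-5 \right)} p{\left(P{\left(2,3 \right)} \right)} = - 5 \left(5 - 5\right) \left(3 - 120 - 2 \cdot 5^{2}\right) = \left(-5\right) 0 \left(3 - 120 - 50\right) = 0 \left(3 - 120 - 50\right) = 0 \left(-167\right) = 0$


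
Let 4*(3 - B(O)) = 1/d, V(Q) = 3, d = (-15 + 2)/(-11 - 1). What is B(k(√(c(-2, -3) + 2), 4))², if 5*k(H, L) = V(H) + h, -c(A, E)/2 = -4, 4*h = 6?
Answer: 1296/169 ≈ 7.6686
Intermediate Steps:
h = 3/2 (h = (¼)*6 = 3/2 ≈ 1.5000)
c(A, E) = 8 (c(A, E) = -2*(-4) = 8)
d = 13/12 (d = -13/(-12) = -13*(-1/12) = 13/12 ≈ 1.0833)
k(H, L) = 9/10 (k(H, L) = (3 + 3/2)/5 = (⅕)*(9/2) = 9/10)
B(O) = 36/13 (B(O) = 3 - 1/(4*13/12) = 3 - ¼*12/13 = 3 - 3/13 = 36/13)
B(k(√(c(-2, -3) + 2), 4))² = (36/13)² = 1296/169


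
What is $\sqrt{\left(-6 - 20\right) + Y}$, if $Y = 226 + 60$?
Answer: $2 \sqrt{65} \approx 16.125$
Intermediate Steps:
$Y = 286$
$\sqrt{\left(-6 - 20\right) + Y} = \sqrt{\left(-6 - 20\right) + 286} = \sqrt{-26 + 286} = \sqrt{260} = 2 \sqrt{65}$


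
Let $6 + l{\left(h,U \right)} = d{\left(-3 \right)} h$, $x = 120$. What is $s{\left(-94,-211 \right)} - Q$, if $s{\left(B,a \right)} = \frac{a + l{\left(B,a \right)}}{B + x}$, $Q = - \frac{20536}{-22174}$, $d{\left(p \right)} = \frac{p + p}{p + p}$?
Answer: $- \frac{3715025}{288262} \approx -12.888$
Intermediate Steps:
$d{\left(p \right)} = 1$ ($d{\left(p \right)} = \frac{2 p}{2 p} = 2 p \frac{1}{2 p} = 1$)
$Q = \frac{10268}{11087}$ ($Q = \left(-20536\right) \left(- \frac{1}{22174}\right) = \frac{10268}{11087} \approx 0.92613$)
$l{\left(h,U \right)} = -6 + h$ ($l{\left(h,U \right)} = -6 + 1 h = -6 + h$)
$s{\left(B,a \right)} = \frac{-6 + B + a}{120 + B}$ ($s{\left(B,a \right)} = \frac{a + \left(-6 + B\right)}{B + 120} = \frac{-6 + B + a}{120 + B}$)
$s{\left(-94,-211 \right)} - Q = \frac{-6 - 94 - 211}{120 - 94} - \frac{10268}{11087} = \frac{1}{26} \left(-311\right) - \frac{10268}{11087} = - \frac{311}{26} - \frac{10268}{11087} = - \frac{3715025}{288262}$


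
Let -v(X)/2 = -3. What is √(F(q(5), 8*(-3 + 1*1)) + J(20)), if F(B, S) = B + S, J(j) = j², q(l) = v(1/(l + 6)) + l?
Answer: √395 ≈ 19.875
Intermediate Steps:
v(X) = 6 (v(X) = -2*(-3) = 6)
q(l) = 6 + l
√(F(q(5), 8*(-3 + 1*1)) + J(20)) = √(((6 + 5) + 8*(-3 + 1*1)) + 20²) = √((11 + 8*(-3 + 1)) + 400) = √((11 + 8*(-2)) + 400) = √((11 - 16) + 400) = √(-5 + 400) = √395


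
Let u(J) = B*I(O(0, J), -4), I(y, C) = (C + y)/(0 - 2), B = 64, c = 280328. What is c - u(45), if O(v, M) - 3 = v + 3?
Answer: 280392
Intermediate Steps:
O(v, M) = 6 + v (O(v, M) = 3 + (v + 3) = 3 + (3 + v) = 6 + v)
I(y, C) = -C/2 - y/2 (I(y, C) = (C + y)/(-2) = (C + y)*(-1/2) = -C/2 - y/2)
u(J) = -64 (u(J) = 64*(-1/2*(-4) - (6 + 0)/2) = 64*(2 - 1/2*6) = 64*(2 - 3) = 64*(-1) = -64)
c - u(45) = 280328 - 1*(-64) = 280328 + 64 = 280392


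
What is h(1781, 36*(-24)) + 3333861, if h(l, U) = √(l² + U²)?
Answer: 3333861 + √3918457 ≈ 3.3358e+6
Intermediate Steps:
h(l, U) = √(U² + l²)
h(1781, 36*(-24)) + 3333861 = √((36*(-24))² + 1781²) + 3333861 = √((-864)² + 3171961) + 3333861 = √(746496 + 3171961) + 3333861 = √3918457 + 3333861 = 3333861 + √3918457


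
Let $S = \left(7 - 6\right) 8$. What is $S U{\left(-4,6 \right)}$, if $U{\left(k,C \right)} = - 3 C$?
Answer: $-144$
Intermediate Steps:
$S = 8$ ($S = 1 \cdot 8 = 8$)
$S U{\left(-4,6 \right)} = 8 \left(\left(-3\right) 6\right) = 8 \left(-18\right) = -144$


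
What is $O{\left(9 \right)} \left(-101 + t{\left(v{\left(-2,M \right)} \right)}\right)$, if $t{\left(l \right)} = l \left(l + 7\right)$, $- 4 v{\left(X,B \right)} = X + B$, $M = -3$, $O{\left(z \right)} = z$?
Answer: $- \frac{13059}{16} \approx -816.19$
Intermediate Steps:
$v{\left(X,B \right)} = - \frac{B}{4} - \frac{X}{4}$ ($v{\left(X,B \right)} = - \frac{X + B}{4} = - \frac{B + X}{4} = - \frac{B}{4} - \frac{X}{4}$)
$t{\left(l \right)} = l \left(7 + l\right)$
$O{\left(9 \right)} \left(-101 + t{\left(v{\left(-2,M \right)} \right)}\right) = 9 \left(-101 + \left(\left(- \frac{1}{4}\right) \left(-3\right) - - \frac{1}{2}\right) \left(7 - - \frac{5}{4}\right)\right) = 9 \left(-101 + \left(\frac{3}{4} + \frac{1}{2}\right) \left(7 + \left(\frac{3}{4} + \frac{1}{2}\right)\right)\right) = 9 \left(-101 + \frac{5 \left(7 + \frac{5}{4}\right)}{4}\right) = 9 \left(-101 + \frac{5}{4} \cdot \frac{33}{4}\right) = 9 \left(-101 + \frac{165}{16}\right) = 9 \left(- \frac{1451}{16}\right) = - \frac{13059}{16}$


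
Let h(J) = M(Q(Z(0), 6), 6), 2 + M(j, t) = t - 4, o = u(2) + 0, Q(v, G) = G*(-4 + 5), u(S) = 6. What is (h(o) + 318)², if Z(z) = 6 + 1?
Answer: 101124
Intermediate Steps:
Z(z) = 7
Q(v, G) = G (Q(v, G) = G*1 = G)
o = 6 (o = 6 + 0 = 6)
M(j, t) = -6 + t (M(j, t) = -2 + (t - 4) = -2 + (-4 + t) = -6 + t)
h(J) = 0 (h(J) = -6 + 6 = 0)
(h(o) + 318)² = (0 + 318)² = 318² = 101124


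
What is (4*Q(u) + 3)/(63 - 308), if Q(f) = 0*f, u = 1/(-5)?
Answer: -3/245 ≈ -0.012245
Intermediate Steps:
u = -1/5 ≈ -0.20000
Q(f) = 0
(4*Q(u) + 3)/(63 - 308) = (4*0 + 3)/(63 - 308) = (0 + 3)/(-245) = -1/245*3 = -3/245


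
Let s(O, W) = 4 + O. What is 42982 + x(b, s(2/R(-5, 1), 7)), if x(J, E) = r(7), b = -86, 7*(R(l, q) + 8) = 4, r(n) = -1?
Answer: 42981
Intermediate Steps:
R(l, q) = -52/7 (R(l, q) = -8 + (⅐)*4 = -8 + 4/7 = -52/7)
x(J, E) = -1
42982 + x(b, s(2/R(-5, 1), 7)) = 42982 - 1 = 42981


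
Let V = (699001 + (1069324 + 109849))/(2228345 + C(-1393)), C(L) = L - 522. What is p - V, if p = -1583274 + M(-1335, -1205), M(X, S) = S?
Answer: -1763866729072/1113215 ≈ -1.5845e+6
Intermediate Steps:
C(L) = -522 + L
p = -1584479 (p = -1583274 - 1205 = -1584479)
V = 939087/1113215 (V = (699001 + (1069324 + 109849))/(2228345 + (-522 - 1393)) = (699001 + 1179173)/(2228345 - 1915) = 1878174/2226430 = 1878174*(1/2226430) = 939087/1113215 ≈ 0.84358)
p - V = -1584479 - 1*939087/1113215 = -1584479 - 939087/1113215 = -1763866729072/1113215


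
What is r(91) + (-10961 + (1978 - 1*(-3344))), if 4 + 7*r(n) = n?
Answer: -39386/7 ≈ -5626.6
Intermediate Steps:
r(n) = -4/7 + n/7
r(91) + (-10961 + (1978 - 1*(-3344))) = (-4/7 + (⅐)*91) + (-10961 + (1978 - 1*(-3344))) = (-4/7 + 13) + (-10961 + (1978 + 3344)) = 87/7 + (-10961 + 5322) = 87/7 - 5639 = -39386/7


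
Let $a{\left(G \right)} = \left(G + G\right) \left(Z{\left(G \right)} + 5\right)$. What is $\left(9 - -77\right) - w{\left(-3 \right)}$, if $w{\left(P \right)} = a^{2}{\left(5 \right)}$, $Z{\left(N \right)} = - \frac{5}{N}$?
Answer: $-1514$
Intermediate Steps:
$a{\left(G \right)} = 2 G \left(5 - \frac{5}{G}\right)$ ($a{\left(G \right)} = \left(G + G\right) \left(- \frac{5}{G} + 5\right) = 2 G \left(5 - \frac{5}{G}\right)$)
$w{\left(P \right)} = 1600$ ($w{\left(P \right)} = \left(-10 + 10 \cdot 5\right)^{2} = \left(-10 + 50\right)^{2} = 40^{2} = 1600$)
$\left(9 - -77\right) - w{\left(-3 \right)} = \left(9 - -77\right) - 1600 = \left(9 + 77\right) - 1600 = 86 - 1600 = -1514$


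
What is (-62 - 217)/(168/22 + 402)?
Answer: -1023/1502 ≈ -0.68109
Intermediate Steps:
(-62 - 217)/(168/22 + 402) = -279/(168*(1/22) + 402) = -279/(84/11 + 402) = -279/(4506/11) = (11/4506)*(-279) = -1023/1502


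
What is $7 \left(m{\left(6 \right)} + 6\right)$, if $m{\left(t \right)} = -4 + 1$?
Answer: $21$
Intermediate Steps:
$m{\left(t \right)} = -3$
$7 \left(m{\left(6 \right)} + 6\right) = 7 \left(-3 + 6\right) = 7 \cdot 3 = 21$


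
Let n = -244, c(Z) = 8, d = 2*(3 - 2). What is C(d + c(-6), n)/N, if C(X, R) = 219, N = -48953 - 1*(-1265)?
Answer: -73/15896 ≈ -0.0045924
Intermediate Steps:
d = 2 (d = 2*1 = 2)
N = -47688 (N = -48953 + 1265 = -47688)
C(d + c(-6), n)/N = 219/(-47688) = 219*(-1/47688) = -73/15896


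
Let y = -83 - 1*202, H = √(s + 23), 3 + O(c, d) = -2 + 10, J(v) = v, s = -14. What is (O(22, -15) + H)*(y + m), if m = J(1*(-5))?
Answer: -2320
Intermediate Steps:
m = -5 (m = 1*(-5) = -5)
O(c, d) = 5 (O(c, d) = -3 + (-2 + 10) = -3 + 8 = 5)
H = 3 (H = √(-14 + 23) = √9 = 3)
y = -285 (y = -83 - 202 = -285)
(O(22, -15) + H)*(y + m) = (5 + 3)*(-285 - 5) = 8*(-290) = -2320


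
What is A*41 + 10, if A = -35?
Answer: -1425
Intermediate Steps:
A*41 + 10 = -35*41 + 10 = -1435 + 10 = -1425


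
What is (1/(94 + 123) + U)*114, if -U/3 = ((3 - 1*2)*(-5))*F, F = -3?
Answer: -1113096/217 ≈ -5129.5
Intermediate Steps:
U = -45 (U = -3*(3 - 1*2)*(-5)*(-3) = -3*(3 - 2)*(-5)*(-3) = -3*1*(-5)*(-3) = -(-15)*(-3) = -3*15 = -45)
(1/(94 + 123) + U)*114 = (1/(94 + 123) - 45)*114 = (1/217 - 45)*114 = -9764/217*114 = -1113096/217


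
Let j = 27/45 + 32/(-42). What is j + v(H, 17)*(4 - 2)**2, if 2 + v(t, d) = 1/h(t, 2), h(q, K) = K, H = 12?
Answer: -647/105 ≈ -6.1619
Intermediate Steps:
j = -17/105 (j = 27*(1/45) + 32*(-1/42) = 3/5 - 16/21 = -17/105 ≈ -0.16190)
v(t, d) = -3/2 (v(t, d) = -2 + 1/2 = -3/2)
j + v(H, 17)*(4 - 2)**2 = -17/105 - 3*(4 - 2)**2/2 = -17/105 - 3/2*2**2 = -17/105 - 3/2*4 = -17/105 - 6 = -647/105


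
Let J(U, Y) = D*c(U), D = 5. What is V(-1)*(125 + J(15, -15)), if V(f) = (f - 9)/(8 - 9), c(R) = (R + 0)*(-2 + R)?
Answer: 11000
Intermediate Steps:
c(R) = R*(-2 + R)
V(f) = 9 - f (V(f) = (-9 + f)/(-1) = (-9 + f)*(-1) = 9 - f)
J(U, Y) = 5*U*(-2 + U) (J(U, Y) = 5*(U*(-2 + U)) = 5*U*(-2 + U))
V(-1)*(125 + J(15, -15)) = (9 - 1*(-1))*(125 + 5*15*(-2 + 15)) = (9 + 1)*(125 + 5*15*13) = 10*(125 + 975) = 10*1100 = 11000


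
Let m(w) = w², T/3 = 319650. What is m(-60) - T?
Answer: -955350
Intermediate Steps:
T = 958950 (T = 3*319650 = 958950)
m(-60) - T = (-60)² - 1*958950 = 3600 - 958950 = -955350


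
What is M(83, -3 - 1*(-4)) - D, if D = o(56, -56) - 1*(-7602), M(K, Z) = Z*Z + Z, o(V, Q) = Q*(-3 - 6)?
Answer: -8104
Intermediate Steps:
o(V, Q) = -9*Q (o(V, Q) = Q*(-9) = -9*Q)
M(K, Z) = Z + Z² (M(K, Z) = Z² + Z = Z + Z²)
D = 8106 (D = -9*(-56) - 1*(-7602) = 504 + 7602 = 8106)
M(83, -3 - 1*(-4)) - D = (-3 - 1*(-4))*(1 + (-3 - 1*(-4))) - 1*8106 = (-3 + 4)*(1 + (-3 + 4)) - 8106 = 1*(1 + 1) - 8106 = 1*2 - 8106 = 2 - 8106 = -8104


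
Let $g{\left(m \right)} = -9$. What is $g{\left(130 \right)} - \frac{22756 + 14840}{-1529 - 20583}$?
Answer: $- \frac{40353}{5528} \approx -7.2997$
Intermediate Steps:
$g{\left(130 \right)} - \frac{22756 + 14840}{-1529 - 20583} = -9 - \frac{22756 + 14840}{-1529 - 20583} = -9 - \frac{37596}{-22112} = -9 - 37596 \left(- \frac{1}{22112}\right) = -9 - - \frac{9399}{5528} = -9 + \frac{9399}{5528} = - \frac{40353}{5528}$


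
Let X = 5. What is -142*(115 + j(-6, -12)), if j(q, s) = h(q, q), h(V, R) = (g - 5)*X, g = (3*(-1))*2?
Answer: -8520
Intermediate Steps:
g = -6 (g = -3*2 = -6)
h(V, R) = -55 (h(V, R) = (-6 - 5)*5 = -11*5 = -55)
j(q, s) = -55
-142*(115 + j(-6, -12)) = -142*(115 - 55) = -142*60 = -8520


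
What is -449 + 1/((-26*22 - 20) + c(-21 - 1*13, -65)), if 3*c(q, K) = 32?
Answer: -783059/1744 ≈ -449.00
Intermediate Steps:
c(q, K) = 32/3 (c(q, K) = (1/3)*32 = 32/3)
-449 + 1/((-26*22 - 20) + c(-21 - 1*13, -65)) = -449 + 1/((-26*22 - 20) + 32/3) = -449 + 1/((-572 - 20) + 32/3) = -449 + 1/(-592 + 32/3) = -449 + 1/(-1744/3) = -449 - 3/1744 = -783059/1744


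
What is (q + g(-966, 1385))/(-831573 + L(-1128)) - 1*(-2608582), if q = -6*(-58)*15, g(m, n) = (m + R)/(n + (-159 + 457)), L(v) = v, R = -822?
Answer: 1218586716302078/467145261 ≈ 2.6086e+6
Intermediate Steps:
g(m, n) = (-822 + m)/(298 + n) (g(m, n) = (m - 822)/(n + (-159 + 457)) = (-822 + m)/(n + 298) = (-822 + m)/(298 + n))
q = 5220 (q = 348*15 = 5220)
(q + g(-966, 1385))/(-831573 + L(-1128)) - 1*(-2608582) = (5220 + (-822 - 966)/(298 + 1385))/(-831573 - 1128) - 1*(-2608582) = (5220 - 1788/1683)/(-832701) + 2608582 = (5220 + (1/1683)*(-1788))*(-1/832701) + 2608582 = (5220 - 596/561)*(-1/832701) + 2608582 = (2927824/561)*(-1/832701) + 2608582 = -2927824/467145261 + 2608582 = 1218586716302078/467145261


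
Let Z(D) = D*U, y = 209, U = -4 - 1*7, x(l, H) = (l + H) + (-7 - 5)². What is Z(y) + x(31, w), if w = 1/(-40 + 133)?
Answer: -197531/93 ≈ -2124.0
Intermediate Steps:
w = 1/93 ≈ 0.010753
x(l, H) = 144 + H + l (x(l, H) = (H + l) + (-12)² = (H + l) + 144 = 144 + H + l)
U = -11 (U = -4 - 7 = -11)
Z(D) = -11*D (Z(D) = D*(-11) = -11*D)
Z(y) + x(31, w) = -11*209 + (144 + 1/93 + 31) = -2299 + 16276/93 = -197531/93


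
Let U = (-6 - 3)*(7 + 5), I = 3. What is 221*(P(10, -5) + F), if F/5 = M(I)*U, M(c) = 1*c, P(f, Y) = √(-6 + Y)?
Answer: -358020 + 221*I*√11 ≈ -3.5802e+5 + 732.97*I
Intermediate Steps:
U = -108 (U = -9*12 = -108)
M(c) = c
F = -1620 (F = 5*(3*(-108)) = 5*(-324) = -1620)
221*(P(10, -5) + F) = 221*(√(-6 - 5) - 1620) = 221*(√(-11) - 1620) = 221*(I*√11 - 1620) = 221*(-1620 + I*√11) = -358020 + 221*I*√11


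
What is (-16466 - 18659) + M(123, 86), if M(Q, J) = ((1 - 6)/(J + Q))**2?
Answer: -1534295100/43681 ≈ -35125.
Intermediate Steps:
M(Q, J) = 25/(J + Q)**2 (M(Q, J) = (-5/(J + Q))**2 = 25/(J + Q)**2)
(-16466 - 18659) + M(123, 86) = (-16466 - 18659) + 25/(86 + 123)**2 = -35125 + 25/209**2 = -35125 + 25*(1/43681) = -35125 + 25/43681 = -1534295100/43681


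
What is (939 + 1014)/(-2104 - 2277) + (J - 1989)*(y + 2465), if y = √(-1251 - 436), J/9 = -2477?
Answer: -262225326483/4381 - 24282*I*√1687 ≈ -5.9855e+7 - 9.9734e+5*I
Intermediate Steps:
J = -22293 (J = 9*(-2477) = -22293)
y = I*√1687 (y = √(-1687) = I*√1687 ≈ 41.073*I)
(939 + 1014)/(-2104 - 2277) + (J - 1989)*(y + 2465) = (939 + 1014)/(-2104 - 2277) + (-22293 - 1989)*(I*√1687 + 2465) = 1953/(-4381) - 24282*(2465 + I*√1687) = 1953*(-1/4381) + (-59855130 - 24282*I*√1687) = -1953/4381 + (-59855130 - 24282*I*√1687) = -262225326483/4381 - 24282*I*√1687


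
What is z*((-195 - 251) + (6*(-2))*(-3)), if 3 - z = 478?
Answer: 194750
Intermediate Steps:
z = -475 (z = 3 - 1*478 = 3 - 478 = -475)
z*((-195 - 251) + (6*(-2))*(-3)) = -475*((-195 - 251) + (6*(-2))*(-3)) = -475*(-446 - 12*(-3)) = -475*(-446 + 36) = -475*(-410) = 194750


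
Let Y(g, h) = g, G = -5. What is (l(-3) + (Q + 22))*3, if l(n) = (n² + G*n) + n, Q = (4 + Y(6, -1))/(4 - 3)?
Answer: 159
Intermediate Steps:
Q = 10 (Q = (4 + 6)/(4 - 3) = 10/1 = 1*10 = 10)
l(n) = n² - 4*n (l(n) = (n² - 5*n) + n = n² - 4*n)
(l(-3) + (Q + 22))*3 = (-3*(-4 - 3) + (10 + 22))*3 = (-3*(-7) + 32)*3 = (21 + 32)*3 = 53*3 = 159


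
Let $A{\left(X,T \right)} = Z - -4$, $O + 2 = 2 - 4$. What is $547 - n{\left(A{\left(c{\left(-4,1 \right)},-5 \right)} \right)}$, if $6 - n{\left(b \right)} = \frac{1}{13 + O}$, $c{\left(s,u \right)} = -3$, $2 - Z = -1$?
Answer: $\frac{4870}{9} \approx 541.11$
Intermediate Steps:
$Z = 3$ ($Z = 2 - -1 = 2 + 1 = 3$)
$O = -4$ ($O = -2 + \left(2 - 4\right) = -2 - 2 = -4$)
$A{\left(X,T \right)} = 7$ ($A{\left(X,T \right)} = 3 - -4 = 3 + 4 = 7$)
$n{\left(b \right)} = \frac{53}{9}$ ($n{\left(b \right)} = 6 - \frac{1}{13 - 4} = 6 - \frac{1}{9} = \frac{53}{9}$)
$547 - n{\left(A{\left(c{\left(-4,1 \right)},-5 \right)} \right)} = 547 - \frac{53}{9} = \frac{4870}{9}$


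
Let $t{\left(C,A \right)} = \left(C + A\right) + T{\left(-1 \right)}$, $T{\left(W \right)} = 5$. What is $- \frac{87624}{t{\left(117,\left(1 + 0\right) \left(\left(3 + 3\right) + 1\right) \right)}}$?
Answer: $- \frac{29208}{43} \approx -679.26$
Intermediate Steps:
$t{\left(C,A \right)} = 5 + A + C$ ($t{\left(C,A \right)} = \left(C + A\right) + 5 = \left(A + C\right) + 5 = 5 + A + C$)
$- \frac{87624}{t{\left(117,\left(1 + 0\right) \left(\left(3 + 3\right) + 1\right) \right)}} = - \frac{87624}{5 + \left(1 + 0\right) \left(\left(3 + 3\right) + 1\right) + 117} = - \frac{87624}{5 + 1 \left(6 + 1\right) + 117} = - \frac{87624}{5 + 1 \cdot 7 + 117} = - \frac{87624}{5 + 7 + 117} = - \frac{87624}{129} = \left(-87624\right) \frac{1}{129} = - \frac{29208}{43}$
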